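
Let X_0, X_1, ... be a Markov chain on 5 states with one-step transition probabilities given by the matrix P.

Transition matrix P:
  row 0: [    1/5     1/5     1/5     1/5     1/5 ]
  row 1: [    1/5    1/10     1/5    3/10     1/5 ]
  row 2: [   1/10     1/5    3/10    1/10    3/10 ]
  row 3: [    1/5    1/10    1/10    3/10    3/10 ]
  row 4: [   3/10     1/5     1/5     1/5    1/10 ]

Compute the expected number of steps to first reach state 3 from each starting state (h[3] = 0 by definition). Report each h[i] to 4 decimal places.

h = [5.1031, 4.6392, 5.6701, 0.0000, 5.1031]

First-step conditioning: h[3] = 0; for i ≠ 3, h[i] = 1 + Σ_k P[i][k]·h[k].
  h[0] = 1 + 1/5·h[0] + 1/5·h[1] + 1/5·h[2] + 1/5·h[4]
  h[1] = 1 + 1/5·h[0] + 1/10·h[1] + 1/5·h[2] + 1/5·h[4]
  h[2] = 1 + 1/10·h[0] + 1/5·h[1] + 3/10·h[2] + 3/10·h[4]
  h[4] = 1 + 3/10·h[0] + 1/5·h[1] + 1/5·h[2] + 1/10·h[4]
Solving the 4×4 linear system over states ≠ 3 gives exactly h = [495/97, 450/97, 550/97, 0, 495/97] (h[3] = 0 is the target).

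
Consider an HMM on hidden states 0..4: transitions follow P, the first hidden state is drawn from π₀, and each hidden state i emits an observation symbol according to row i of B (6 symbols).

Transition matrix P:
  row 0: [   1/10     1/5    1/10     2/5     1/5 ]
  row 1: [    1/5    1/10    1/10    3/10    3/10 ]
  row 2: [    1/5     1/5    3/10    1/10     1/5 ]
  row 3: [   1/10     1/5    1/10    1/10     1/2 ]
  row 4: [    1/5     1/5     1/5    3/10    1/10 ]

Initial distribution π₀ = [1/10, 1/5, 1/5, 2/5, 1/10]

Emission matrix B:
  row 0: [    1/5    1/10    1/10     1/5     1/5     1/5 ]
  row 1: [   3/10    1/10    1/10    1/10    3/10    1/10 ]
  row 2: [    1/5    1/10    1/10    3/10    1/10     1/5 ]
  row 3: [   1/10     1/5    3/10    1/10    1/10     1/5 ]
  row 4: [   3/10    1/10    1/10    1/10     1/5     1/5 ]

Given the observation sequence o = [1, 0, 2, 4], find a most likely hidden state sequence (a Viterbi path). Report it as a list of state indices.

path = [3, 4, 3, 4]

t=0: δ = [1.000e-02, 2.000e-02, 2.000e-02, 8.000e-02, 1.000e-02]  (obs o_0=1)
t=1: δ = [1.600e-03, 4.800e-03, 1.600e-03, 8.000e-04, 1.200e-02]  ψ = [3, 3, 3, 3, 3]  (obs o_1=0)
t=2: δ = [2.400e-04, 2.400e-04, 2.400e-04, 1.080e-03, 1.440e-04]  ψ = [4, 4, 4, 4, 1]  (obs o_2=2)
t=3: δ = [2.160e-05, 6.480e-05, 1.080e-05, 1.080e-05, 1.080e-04]  ψ = [3, 3, 3, 3, 3]  (obs o_3=4)
backtrack: best end state = 4; path = [3, 4, 3, 4]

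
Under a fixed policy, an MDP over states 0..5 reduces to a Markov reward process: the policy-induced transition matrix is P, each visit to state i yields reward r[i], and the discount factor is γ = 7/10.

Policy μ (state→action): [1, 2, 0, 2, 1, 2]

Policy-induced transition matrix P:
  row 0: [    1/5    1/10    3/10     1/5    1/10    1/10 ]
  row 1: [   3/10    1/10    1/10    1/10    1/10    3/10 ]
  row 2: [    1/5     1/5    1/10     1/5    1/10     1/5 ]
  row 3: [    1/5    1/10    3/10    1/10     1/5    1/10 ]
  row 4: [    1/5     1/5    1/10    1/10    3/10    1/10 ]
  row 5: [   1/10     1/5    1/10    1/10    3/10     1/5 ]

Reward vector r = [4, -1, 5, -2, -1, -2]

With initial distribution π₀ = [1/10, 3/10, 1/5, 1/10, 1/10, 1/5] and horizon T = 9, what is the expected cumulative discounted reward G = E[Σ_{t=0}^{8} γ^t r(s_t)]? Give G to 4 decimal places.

G = 1.8275

t=0: π = [0.1000, 0.3000, 0.2000, 0.1000, 0.1000, 0.2000], E[r] = 0.4000, γ^t·E[r] = 0.400000, running G = 0.400000
t=1: π = [0.2100, 0.1500, 0.1400, 0.1300, 0.1700, 0.2000], E[r] = 0.5600, γ^t·E[r] = 0.392000, running G = 0.792000
t=2: π = [0.1950, 0.1510, 0.1680, 0.1350, 0.1870, 0.1640], E[r] = 0.6840, γ^t·E[r] = 0.335160, running G = 1.127160
t=3: π = [0.1987, 0.1519, 0.1660, 0.1363, 0.1837, 0.1634], E[r] = 0.6898, γ^t·E[r] = 0.236601, running G = 1.363761
t=4: π = [0.1989, 0.1513, 0.1670, 0.1365, 0.1831, 0.1633], E[r] = 0.6965, γ^t·E[r] = 0.167220, running G = 1.530981
t=5: π = [0.1988, 0.1513, 0.1671, 0.1366, 0.1829, 0.1633], E[r] = 0.6965, γ^t·E[r] = 0.117061, running G = 1.648042
t=6: π = [0.1988, 0.1513, 0.1671, 0.1366, 0.1829, 0.1633], E[r] = 0.6966, γ^t·E[r] = 0.081953, running G = 1.729996
t=7: π = [0.1988, 0.1513, 0.1671, 0.1366, 0.1829, 0.1633], E[r] = 0.6966, γ^t·E[r] = 0.057367, running G = 1.787363
t=8: π = [0.1988, 0.1513, 0.1671, 0.1366, 0.1829, 0.1633], E[r] = 0.6966, γ^t·E[r] = 0.040157, running G = 1.827520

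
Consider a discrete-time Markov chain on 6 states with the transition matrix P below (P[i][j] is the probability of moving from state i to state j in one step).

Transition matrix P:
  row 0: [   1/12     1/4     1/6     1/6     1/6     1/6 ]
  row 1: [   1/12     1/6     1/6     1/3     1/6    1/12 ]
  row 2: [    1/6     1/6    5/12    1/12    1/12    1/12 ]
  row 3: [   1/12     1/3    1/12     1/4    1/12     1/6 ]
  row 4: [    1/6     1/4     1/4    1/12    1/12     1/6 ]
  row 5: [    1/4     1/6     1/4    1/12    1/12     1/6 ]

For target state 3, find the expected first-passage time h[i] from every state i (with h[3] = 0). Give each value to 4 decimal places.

h = [6.3188, 5.2987, 7.0050, 0.0000, 6.8576, 6.9426]

First-step conditioning: h[3] = 0; for i ≠ 3, h[i] = 1 + Σ_k P[i][k]·h[k].
  h[0] = 1 + 1/12·h[0] + 1/4·h[1] + 1/6·h[2] + 1/6·h[4] + 1/6·h[5]
  h[1] = 1 + 1/12·h[0] + 1/6·h[1] + 1/6·h[2] + 1/6·h[4] + 1/12·h[5]
  h[2] = 1 + 1/6·h[0] + 1/6·h[1] + 5/12·h[2] + 1/12·h[4] + 1/12·h[5]
  h[4] = 1 + 1/6·h[0] + 1/4·h[1] + 1/4·h[2] + 1/12·h[4] + 1/6·h[5]
  h[5] = 1 + 1/4·h[0] + 1/6·h[1] + 1/4·h[2] + 1/12·h[4] + 1/6·h[5]
Solving the 5×5 linear system over states ≠ 3 gives exactly h = [27651/4376, 23187/4376, 15327/2188, 0, 30009/4376, 30381/4376] (h[3] = 0 is the target).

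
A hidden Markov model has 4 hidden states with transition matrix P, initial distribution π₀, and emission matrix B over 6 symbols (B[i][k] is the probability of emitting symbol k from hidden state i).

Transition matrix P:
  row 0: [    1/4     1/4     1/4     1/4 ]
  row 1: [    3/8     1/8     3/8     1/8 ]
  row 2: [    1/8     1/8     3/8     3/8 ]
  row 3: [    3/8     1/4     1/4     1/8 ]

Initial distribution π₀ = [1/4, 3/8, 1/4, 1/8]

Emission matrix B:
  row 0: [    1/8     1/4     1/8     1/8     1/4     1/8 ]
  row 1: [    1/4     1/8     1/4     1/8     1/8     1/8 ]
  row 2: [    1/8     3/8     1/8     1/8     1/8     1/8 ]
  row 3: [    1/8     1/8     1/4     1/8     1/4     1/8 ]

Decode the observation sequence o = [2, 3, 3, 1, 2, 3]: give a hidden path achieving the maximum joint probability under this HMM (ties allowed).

t=0: δ = [3.125e-02, 9.375e-02, 3.125e-02, 3.125e-02]  (obs o_0=2)
t=1: δ = [4.395e-03, 1.465e-03, 4.395e-03, 1.465e-03]  ψ = [1, 1, 1, 1]  (obs o_1=3)
t=2: δ = [1.373e-04, 1.373e-04, 2.060e-04, 2.060e-04]  ψ = [0, 0, 2, 2]  (obs o_2=3)
t=3: δ = [1.931e-05, 6.437e-06, 2.897e-05, 9.656e-06]  ψ = [3, 3, 2, 2]  (obs o_3=1)
t=4: δ = [6.035e-07, 1.207e-06, 1.358e-06, 2.716e-06]  ψ = [0, 0, 2, 2]  (obs o_4=2)
t=5: δ = [1.273e-07, 8.487e-08, 8.487e-08, 6.365e-08]  ψ = [3, 3, 3, 2]  (obs o_5=3)
backtrack: best end state = 0; path = [1, 2, 2, 2, 3, 0]

path = [1, 2, 2, 2, 3, 0]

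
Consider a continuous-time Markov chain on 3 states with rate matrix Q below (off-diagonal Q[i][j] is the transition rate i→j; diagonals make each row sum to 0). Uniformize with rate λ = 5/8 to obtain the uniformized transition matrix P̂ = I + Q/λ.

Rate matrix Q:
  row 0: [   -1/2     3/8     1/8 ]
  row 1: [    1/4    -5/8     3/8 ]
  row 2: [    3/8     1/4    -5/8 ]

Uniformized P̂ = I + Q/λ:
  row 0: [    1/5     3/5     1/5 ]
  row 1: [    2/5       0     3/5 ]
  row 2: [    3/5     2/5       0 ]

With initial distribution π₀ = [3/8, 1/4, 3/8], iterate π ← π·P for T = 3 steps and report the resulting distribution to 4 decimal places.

π = [0.3880, 0.3410, 0.2710]

t=0: π = [0.3750, 0.2500, 0.3750]
t=1: π = [0.4000, 0.3750, 0.2250]
t=2: π = [0.3650, 0.3300, 0.3050]
t=3: π = [0.3880, 0.3410, 0.2710]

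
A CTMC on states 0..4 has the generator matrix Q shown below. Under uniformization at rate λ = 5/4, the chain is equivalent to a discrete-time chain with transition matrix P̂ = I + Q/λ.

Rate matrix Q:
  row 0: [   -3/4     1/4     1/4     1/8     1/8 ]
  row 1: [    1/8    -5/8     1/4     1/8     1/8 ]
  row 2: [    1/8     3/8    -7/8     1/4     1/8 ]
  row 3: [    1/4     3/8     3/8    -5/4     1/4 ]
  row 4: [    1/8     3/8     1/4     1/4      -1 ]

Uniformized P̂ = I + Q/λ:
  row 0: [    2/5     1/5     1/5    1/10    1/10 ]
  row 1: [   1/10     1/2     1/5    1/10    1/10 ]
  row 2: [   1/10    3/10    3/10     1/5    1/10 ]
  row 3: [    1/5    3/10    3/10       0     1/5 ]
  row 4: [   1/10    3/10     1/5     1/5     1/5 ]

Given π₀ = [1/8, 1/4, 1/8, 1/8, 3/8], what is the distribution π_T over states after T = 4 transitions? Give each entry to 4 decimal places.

t=0: π = [0.1250, 0.2500, 0.1250, 0.1250, 0.3750]
t=1: π = [0.1500, 0.3375, 0.2250, 0.1375, 0.1500]
t=2: π = [0.1588, 0.3525, 0.2363, 0.1238, 0.1288]
t=3: π = [0.1600, 0.3546, 0.2360, 0.1241, 0.1253]
t=4: π = [0.1604, 0.3549, 0.2360, 0.1237, 0.1249]

π = [0.1604, 0.3549, 0.2360, 0.1237, 0.1249]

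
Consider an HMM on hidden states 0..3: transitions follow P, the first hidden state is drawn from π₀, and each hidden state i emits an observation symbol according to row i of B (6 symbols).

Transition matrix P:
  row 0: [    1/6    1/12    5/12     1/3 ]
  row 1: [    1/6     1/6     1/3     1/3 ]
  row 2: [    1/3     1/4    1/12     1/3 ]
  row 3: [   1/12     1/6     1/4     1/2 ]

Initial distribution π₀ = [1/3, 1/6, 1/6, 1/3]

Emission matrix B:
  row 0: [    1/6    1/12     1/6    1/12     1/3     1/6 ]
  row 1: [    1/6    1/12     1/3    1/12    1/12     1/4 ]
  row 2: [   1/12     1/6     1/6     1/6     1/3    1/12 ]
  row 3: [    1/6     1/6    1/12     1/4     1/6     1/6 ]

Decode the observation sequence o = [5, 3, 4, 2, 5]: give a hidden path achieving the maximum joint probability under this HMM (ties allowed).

t=0: δ = [5.556e-02, 4.167e-02, 1.389e-02, 5.556e-02]  (obs o_0=5)
t=1: δ = [7.716e-04, 7.716e-04, 3.858e-03, 6.944e-03]  ψ = [0, 3, 0, 3]  (obs o_1=3)
t=2: δ = [4.287e-04, 9.645e-05, 5.787e-04, 5.787e-04]  ψ = [2, 3, 3, 3]  (obs o_2=4)
t=3: δ = [3.215e-05, 4.823e-05, 2.977e-05, 2.411e-05]  ψ = [2, 2, 0, 3]  (obs o_3=2)
t=4: δ = [1.654e-06, 2.009e-06, 1.340e-06, 2.679e-06]  ψ = [2, 1, 1, 1]  (obs o_4=5)
backtrack: best end state = 3; path = [3, 3, 2, 1, 3]

path = [3, 3, 2, 1, 3]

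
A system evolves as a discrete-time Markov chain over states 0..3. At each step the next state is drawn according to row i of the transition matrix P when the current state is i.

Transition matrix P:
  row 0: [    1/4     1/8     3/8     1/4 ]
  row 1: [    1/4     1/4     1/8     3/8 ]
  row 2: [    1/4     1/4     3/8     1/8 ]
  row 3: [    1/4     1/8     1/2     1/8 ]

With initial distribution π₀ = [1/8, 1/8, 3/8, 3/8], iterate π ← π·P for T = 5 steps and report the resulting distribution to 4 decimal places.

t=0: π = [0.1250, 0.1250, 0.3750, 0.3750]
t=1: π = [0.2500, 0.1875, 0.3906, 0.1719]
t=2: π = [0.2500, 0.1973, 0.3496, 0.2031]
t=3: π = [0.2500, 0.1934, 0.3511, 0.2056]
t=4: π = [0.2500, 0.1931, 0.3524, 0.2046]
t=5: π = [0.2500, 0.1932, 0.3523, 0.2045]

π = [0.2500, 0.1932, 0.3523, 0.2045]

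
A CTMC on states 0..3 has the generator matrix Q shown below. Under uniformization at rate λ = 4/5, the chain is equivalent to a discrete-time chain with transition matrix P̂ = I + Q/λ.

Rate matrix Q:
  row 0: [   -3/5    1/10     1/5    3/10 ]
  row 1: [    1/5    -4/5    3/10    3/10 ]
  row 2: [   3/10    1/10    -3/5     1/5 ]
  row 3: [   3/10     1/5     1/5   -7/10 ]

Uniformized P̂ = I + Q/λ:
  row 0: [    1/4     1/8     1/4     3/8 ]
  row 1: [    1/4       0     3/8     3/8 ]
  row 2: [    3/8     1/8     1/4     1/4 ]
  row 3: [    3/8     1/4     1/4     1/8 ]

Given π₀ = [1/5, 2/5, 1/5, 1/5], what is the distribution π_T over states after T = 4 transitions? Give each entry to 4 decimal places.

π = [0.3182, 0.1422, 0.2674, 0.2723]

t=0: π = [0.2000, 0.4000, 0.2000, 0.2000]
t=1: π = [0.3000, 0.1000, 0.3000, 0.3000]
t=2: π = [0.3250, 0.1500, 0.2625, 0.2625]
t=3: π = [0.3156, 0.1391, 0.2688, 0.2766]
t=4: π = [0.3182, 0.1422, 0.2674, 0.2723]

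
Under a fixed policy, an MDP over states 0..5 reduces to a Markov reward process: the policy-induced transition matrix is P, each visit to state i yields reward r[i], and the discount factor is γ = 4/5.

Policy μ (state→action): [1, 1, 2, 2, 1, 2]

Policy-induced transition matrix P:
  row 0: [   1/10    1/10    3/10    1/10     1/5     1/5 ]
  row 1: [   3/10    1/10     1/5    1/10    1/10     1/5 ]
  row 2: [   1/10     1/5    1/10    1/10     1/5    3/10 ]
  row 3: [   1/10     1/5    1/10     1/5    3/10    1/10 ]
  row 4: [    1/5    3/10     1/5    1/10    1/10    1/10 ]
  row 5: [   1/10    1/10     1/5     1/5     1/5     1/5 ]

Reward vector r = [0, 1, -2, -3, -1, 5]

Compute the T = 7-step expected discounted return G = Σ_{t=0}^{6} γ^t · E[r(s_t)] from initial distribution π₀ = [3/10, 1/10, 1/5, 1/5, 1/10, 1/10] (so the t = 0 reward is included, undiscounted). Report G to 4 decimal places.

G = -0.0363

t=0: π = [0.3000, 0.1000, 0.2000, 0.2000, 0.1000, 0.1000], E[r] = -0.5000, γ^t·E[r] = -0.500000, running G = -0.500000
t=1: π = [0.1300, 0.1600, 0.1900, 0.1300, 0.2000, 0.1900], E[r] = 0.1400, γ^t·E[r] = 0.112000, running G = -0.388000
t=2: π = [0.1520, 0.1720, 0.1810, 0.1320, 0.1770, 0.1860], E[r] = 0.1670, γ^t·E[r] = 0.106880, running G = -0.281120
t=3: π = [0.1521, 0.1667, 0.1839, 0.1318, 0.1783, 0.1872], E[r] = 0.1612, γ^t·E[r] = 0.082534, running G = -0.198586
t=4: π = [0.1512, 0.1672, 0.1836, 0.1319, 0.1787, 0.1874], E[r] = 0.1625, γ^t·E[r] = 0.066548, running G = -0.132038
t=5: π = [0.1513, 0.1673, 0.1836, 0.1319, 0.1786, 0.1873], E[r] = 0.1623, γ^t·E[r] = 0.053186, running G = -0.078852
t=6: π = [0.1513, 0.1673, 0.1836, 0.1319, 0.1786, 0.1873], E[r] = 0.1622, γ^t·E[r] = 0.042532, running G = -0.036319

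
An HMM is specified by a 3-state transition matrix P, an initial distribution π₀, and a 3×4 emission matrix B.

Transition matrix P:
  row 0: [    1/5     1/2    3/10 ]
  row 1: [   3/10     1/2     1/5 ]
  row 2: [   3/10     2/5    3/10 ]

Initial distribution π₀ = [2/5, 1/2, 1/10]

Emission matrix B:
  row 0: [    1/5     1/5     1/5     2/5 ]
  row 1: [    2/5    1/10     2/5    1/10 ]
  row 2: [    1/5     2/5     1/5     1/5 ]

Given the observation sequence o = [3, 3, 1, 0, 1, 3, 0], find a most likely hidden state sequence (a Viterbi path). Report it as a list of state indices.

path = [0, 0, 2, 1, 2, 0, 1]

t=0: δ = [1.600e-01, 5.000e-02, 2.000e-02]  (obs o_0=3)
t=1: δ = [1.280e-02, 8.000e-03, 9.600e-03]  ψ = [0, 0, 0]  (obs o_1=3)
t=2: δ = [5.760e-04, 6.400e-04, 1.536e-03]  ψ = [2, 0, 0]  (obs o_2=1)
t=3: δ = [9.216e-05, 2.458e-04, 9.216e-05]  ψ = [2, 2, 2]  (obs o_3=0)
t=4: δ = [1.475e-05, 1.229e-05, 1.966e-05]  ψ = [1, 1, 1]  (obs o_4=1)
t=5: δ = [2.359e-06, 7.864e-07, 1.180e-06]  ψ = [2, 2, 2]  (obs o_5=3)
t=6: δ = [9.437e-08, 4.719e-07, 1.416e-07]  ψ = [0, 0, 0]  (obs o_6=0)
backtrack: best end state = 1; path = [0, 0, 2, 1, 2, 0, 1]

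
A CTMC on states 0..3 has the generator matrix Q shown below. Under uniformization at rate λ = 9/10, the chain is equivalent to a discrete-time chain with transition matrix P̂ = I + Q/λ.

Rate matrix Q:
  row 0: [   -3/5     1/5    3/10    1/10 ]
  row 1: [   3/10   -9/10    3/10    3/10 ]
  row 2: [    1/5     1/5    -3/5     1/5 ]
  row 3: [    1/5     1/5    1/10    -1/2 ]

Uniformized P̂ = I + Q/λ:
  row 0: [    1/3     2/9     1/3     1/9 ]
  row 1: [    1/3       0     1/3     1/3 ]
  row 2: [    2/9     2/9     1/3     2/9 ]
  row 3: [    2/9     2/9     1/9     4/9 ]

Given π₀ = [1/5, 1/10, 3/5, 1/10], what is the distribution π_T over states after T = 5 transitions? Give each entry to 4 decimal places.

t=0: π = [0.2000, 0.1000, 0.6000, 0.1000]
t=1: π = [0.2556, 0.2000, 0.3111, 0.2333]
t=2: π = [0.2728, 0.1778, 0.2815, 0.2679]
t=3: π = [0.2723, 0.1827, 0.2738, 0.2712]
t=4: π = [0.2728, 0.1816, 0.2731, 0.2725]
t=5: π = [0.2727, 0.1819, 0.2728, 0.2727]

π = [0.2727, 0.1819, 0.2728, 0.2727]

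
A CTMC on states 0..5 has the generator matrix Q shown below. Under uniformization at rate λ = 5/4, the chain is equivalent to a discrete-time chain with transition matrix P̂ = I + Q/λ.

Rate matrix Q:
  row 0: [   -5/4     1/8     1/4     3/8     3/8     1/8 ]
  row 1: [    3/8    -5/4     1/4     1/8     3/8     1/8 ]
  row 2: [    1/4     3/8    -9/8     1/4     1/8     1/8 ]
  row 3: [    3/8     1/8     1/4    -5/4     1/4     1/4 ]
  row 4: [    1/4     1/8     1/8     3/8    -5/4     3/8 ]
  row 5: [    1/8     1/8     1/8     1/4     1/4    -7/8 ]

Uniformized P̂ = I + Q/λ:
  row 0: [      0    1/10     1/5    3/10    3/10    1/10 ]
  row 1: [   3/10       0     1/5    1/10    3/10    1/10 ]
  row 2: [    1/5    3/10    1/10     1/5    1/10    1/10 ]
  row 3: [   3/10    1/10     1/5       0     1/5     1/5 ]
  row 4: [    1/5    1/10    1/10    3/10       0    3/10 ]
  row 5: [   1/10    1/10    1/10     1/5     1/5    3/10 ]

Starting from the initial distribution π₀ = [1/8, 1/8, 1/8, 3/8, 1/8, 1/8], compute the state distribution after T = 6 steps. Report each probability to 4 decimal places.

π = [0.1758, 0.1178, 0.1480, 0.1865, 0.1789, 0.1929]

t=0: π = [0.1250, 0.1250, 0.1250, 0.3750, 0.1250, 0.1250]
t=1: π = [0.2125, 0.1125, 0.1625, 0.1375, 0.1875, 0.1875]
t=2: π = [0.1638, 0.1213, 0.1463, 0.2013, 0.1788, 0.1888]
t=3: π = [0.1806, 0.1171, 0.1486, 0.1819, 0.1781, 0.1936]
t=4: π = [0.1744, 0.1180, 0.1480, 0.1878, 0.1793, 0.1925]
t=5: π = [0.1764, 0.1178, 0.1480, 0.1860, 0.1786, 0.1931]
t=6: π = [0.1758, 0.1178, 0.1480, 0.1865, 0.1789, 0.1929]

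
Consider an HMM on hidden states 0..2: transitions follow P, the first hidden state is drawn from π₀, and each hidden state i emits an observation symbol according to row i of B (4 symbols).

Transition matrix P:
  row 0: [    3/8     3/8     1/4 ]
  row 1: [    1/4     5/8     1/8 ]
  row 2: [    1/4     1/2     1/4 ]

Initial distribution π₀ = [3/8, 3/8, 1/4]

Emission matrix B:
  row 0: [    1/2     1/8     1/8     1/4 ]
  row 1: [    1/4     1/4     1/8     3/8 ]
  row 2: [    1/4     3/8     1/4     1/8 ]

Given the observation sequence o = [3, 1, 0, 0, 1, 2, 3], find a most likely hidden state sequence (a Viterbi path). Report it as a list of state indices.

path = [1, 1, 1, 1, 1, 1, 1]

t=0: δ = [9.375e-02, 1.406e-01, 3.125e-02]  (obs o_0=3)
t=1: δ = [4.395e-03, 2.197e-02, 8.789e-03]  ψ = [0, 1, 0]  (obs o_1=1)
t=2: δ = [2.747e-03, 3.433e-03, 6.866e-04]  ψ = [1, 1, 1]  (obs o_2=0)
t=3: δ = [5.150e-04, 5.364e-04, 1.717e-04]  ψ = [0, 1, 0]  (obs o_3=0)
t=4: δ = [2.414e-05, 8.382e-05, 4.828e-05]  ψ = [0, 1, 0]  (obs o_4=1)
t=5: δ = [2.619e-06, 6.548e-06, 3.017e-06]  ψ = [1, 1, 2]  (obs o_5=2)
t=6: δ = [4.093e-07, 1.535e-06, 1.023e-07]  ψ = [1, 1, 1]  (obs o_6=3)
backtrack: best end state = 1; path = [1, 1, 1, 1, 1, 1, 1]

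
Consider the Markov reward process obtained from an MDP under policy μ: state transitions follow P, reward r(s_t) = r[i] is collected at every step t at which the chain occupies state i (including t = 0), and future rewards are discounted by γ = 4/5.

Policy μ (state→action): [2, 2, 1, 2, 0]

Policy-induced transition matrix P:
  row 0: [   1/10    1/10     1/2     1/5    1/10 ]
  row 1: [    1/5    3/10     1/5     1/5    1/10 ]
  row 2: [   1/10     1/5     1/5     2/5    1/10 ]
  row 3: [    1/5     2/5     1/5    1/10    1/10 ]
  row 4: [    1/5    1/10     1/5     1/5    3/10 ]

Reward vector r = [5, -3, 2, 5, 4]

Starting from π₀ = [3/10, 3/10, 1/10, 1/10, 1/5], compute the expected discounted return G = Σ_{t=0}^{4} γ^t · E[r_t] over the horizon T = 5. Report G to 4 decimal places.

t=0: π = [0.3000, 0.3000, 0.1000, 0.1000, 0.2000], E[r] = 2.1000, γ^t·E[r] = 2.100000, running G = 2.100000
t=1: π = [0.1600, 0.2000, 0.2900, 0.2100, 0.1400], E[r] = 2.3900, γ^t·E[r] = 1.912000, running G = 4.012000
t=2: π = [0.1550, 0.2320, 0.2480, 0.2370, 0.1280], E[r] = 2.2720, γ^t·E[r] = 1.454080, running G = 5.466080
t=3: π = [0.1597, 0.2423, 0.2465, 0.2259, 0.1256], E[r] = 2.1965, γ^t·E[r] = 1.124608, running G = 6.590688
t=4: π = [0.1594, 0.2409, 0.2479, 0.2267, 0.1251], E[r] = 2.2041, γ^t·E[r] = 0.902803, running G = 7.493491

G = 7.4935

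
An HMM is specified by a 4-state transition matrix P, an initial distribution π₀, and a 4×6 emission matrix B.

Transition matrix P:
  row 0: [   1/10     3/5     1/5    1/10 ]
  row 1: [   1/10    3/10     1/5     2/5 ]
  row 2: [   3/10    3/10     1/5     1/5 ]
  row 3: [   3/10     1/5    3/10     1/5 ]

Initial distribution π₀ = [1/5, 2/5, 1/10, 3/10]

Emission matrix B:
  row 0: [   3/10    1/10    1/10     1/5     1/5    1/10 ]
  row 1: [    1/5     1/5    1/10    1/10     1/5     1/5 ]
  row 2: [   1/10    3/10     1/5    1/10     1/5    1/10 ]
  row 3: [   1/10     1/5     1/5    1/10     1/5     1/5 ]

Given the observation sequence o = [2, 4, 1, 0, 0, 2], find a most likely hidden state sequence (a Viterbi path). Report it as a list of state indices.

t=0: δ = [2.000e-02, 4.000e-02, 2.000e-02, 6.000e-02]  (obs o_0=2)
t=1: δ = [3.600e-03, 2.400e-03, 3.600e-03, 3.200e-03]  ψ = [3, 0, 3, 1]  (obs o_1=4)
t=2: δ = [1.080e-04, 4.320e-04, 2.880e-04, 1.920e-04]  ψ = [2, 0, 3, 1]  (obs o_2=1)
t=3: δ = [2.592e-05, 2.592e-05, 8.640e-06, 1.728e-05]  ψ = [2, 1, 1, 1]  (obs o_3=0)
t=4: δ = [1.555e-06, 3.110e-06, 5.184e-07, 1.037e-06]  ψ = [3, 0, 0, 1]  (obs o_4=0)
t=5: δ = [3.110e-08, 9.331e-08, 1.244e-07, 2.488e-07]  ψ = [1, 0, 1, 1]  (obs o_5=2)
backtrack: best end state = 3; path = [1, 3, 2, 0, 1, 3]

path = [1, 3, 2, 0, 1, 3]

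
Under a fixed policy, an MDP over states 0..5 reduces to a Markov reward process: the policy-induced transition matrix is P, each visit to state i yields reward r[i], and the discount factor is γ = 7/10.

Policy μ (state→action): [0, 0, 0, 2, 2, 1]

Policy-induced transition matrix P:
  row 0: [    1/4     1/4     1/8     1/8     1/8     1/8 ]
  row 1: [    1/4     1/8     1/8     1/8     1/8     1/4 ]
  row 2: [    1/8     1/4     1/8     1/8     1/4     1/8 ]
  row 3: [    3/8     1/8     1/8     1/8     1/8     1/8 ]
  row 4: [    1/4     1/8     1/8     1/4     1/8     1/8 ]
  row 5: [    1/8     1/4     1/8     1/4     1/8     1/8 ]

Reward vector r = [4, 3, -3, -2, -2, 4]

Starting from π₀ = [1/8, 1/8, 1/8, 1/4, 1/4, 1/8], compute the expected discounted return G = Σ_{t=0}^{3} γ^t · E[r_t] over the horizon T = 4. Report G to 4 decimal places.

t=0: π = [0.1250, 0.1250, 0.1250, 0.2500, 0.2500, 0.1250], E[r] = 0.0000, γ^t·E[r] = 0.000000, running G = 0.000000
t=1: π = [0.2500, 0.1719, 0.1250, 0.1719, 0.1406, 0.1406], E[r] = 1.0781, γ^t·E[r] = 0.754688, running G = 0.754688
t=2: π = [0.2383, 0.1895, 0.1250, 0.1602, 0.1406, 0.1465], E[r] = 1.1309, γ^t·E[r] = 0.554121, running G = 1.308809
t=3: π = [0.2361, 0.1887, 0.1250, 0.1609, 0.1406, 0.1487], E[r] = 1.1272, γ^t·E[r] = 0.386629, running G = 1.695437

G = 1.6954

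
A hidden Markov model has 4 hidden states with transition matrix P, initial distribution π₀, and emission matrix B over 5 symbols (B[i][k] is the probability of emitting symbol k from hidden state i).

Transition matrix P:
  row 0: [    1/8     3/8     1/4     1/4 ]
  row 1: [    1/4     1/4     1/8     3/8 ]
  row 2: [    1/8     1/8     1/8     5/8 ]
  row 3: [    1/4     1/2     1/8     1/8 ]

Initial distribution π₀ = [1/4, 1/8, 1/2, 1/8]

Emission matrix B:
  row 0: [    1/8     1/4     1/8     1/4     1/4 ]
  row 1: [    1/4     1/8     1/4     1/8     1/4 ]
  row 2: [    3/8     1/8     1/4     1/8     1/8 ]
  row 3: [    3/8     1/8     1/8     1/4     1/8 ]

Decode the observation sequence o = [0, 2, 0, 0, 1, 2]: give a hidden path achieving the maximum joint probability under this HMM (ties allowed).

path = [2, 3, 1, 3, 0, 1]

t=0: δ = [3.125e-02, 3.125e-02, 1.875e-01, 4.688e-02]  (obs o_0=0)
t=1: δ = [2.930e-03, 5.859e-03, 5.859e-03, 1.465e-02]  ψ = [2, 2, 2, 2]  (obs o_1=2)
t=2: δ = [4.578e-04, 1.831e-03, 6.866e-04, 1.373e-03]  ψ = [3, 3, 3, 2]  (obs o_2=0)
t=3: δ = [5.722e-05, 1.717e-04, 8.583e-05, 2.575e-04]  ψ = [1, 3, 1, 1]  (obs o_3=0)
t=4: δ = [1.609e-05, 1.609e-05, 4.023e-06, 8.047e-06]  ψ = [3, 3, 3, 1]  (obs o_4=1)
t=5: δ = [5.029e-07, 1.509e-06, 1.006e-06, 7.544e-07]  ψ = [1, 0, 0, 1]  (obs o_5=2)
backtrack: best end state = 1; path = [2, 3, 1, 3, 0, 1]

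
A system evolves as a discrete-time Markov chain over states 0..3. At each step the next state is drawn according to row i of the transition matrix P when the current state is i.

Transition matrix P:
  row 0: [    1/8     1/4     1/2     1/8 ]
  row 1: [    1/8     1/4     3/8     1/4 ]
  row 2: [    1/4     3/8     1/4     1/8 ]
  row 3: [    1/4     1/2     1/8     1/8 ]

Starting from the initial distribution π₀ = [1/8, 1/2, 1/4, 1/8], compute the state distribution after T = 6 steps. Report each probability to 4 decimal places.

π = [0.1854, 0.3313, 0.3169, 0.1664]

t=0: π = [0.1250, 0.5000, 0.2500, 0.1250]
t=1: π = [0.1719, 0.3125, 0.3281, 0.1875]
t=2: π = [0.1895, 0.3379, 0.3086, 0.1641]
t=3: π = [0.1841, 0.3296, 0.3191, 0.1672]
t=4: π = [0.1858, 0.3317, 0.3163, 0.1662]
t=5: π = [0.1853, 0.3311, 0.3171, 0.1665]
t=6: π = [0.1854, 0.3313, 0.3169, 0.1664]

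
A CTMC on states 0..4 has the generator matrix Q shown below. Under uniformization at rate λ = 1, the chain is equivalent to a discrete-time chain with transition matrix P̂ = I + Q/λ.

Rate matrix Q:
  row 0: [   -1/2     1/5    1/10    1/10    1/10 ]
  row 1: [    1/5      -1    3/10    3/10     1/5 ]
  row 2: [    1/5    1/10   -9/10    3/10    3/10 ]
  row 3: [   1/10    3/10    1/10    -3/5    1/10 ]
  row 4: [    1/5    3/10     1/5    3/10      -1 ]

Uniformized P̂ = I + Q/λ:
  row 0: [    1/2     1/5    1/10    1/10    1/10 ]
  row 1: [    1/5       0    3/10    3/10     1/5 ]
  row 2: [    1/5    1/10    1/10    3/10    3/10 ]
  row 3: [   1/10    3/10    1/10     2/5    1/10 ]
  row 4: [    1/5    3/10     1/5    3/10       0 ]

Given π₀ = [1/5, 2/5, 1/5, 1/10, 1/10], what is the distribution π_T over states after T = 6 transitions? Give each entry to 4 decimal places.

t=0: π = [0.2000, 0.4000, 0.2000, 0.1000, 0.1000]
t=1: π = [0.2500, 0.1200, 0.1900, 0.2700, 0.1700]
t=2: π = [0.2480, 0.2010, 0.1410, 0.2770, 0.1330]
t=3: π = [0.2467, 0.1867, 0.1535, 0.2781, 0.1350]
t=4: π = [0.2462, 0.1886, 0.1508, 0.2785, 0.1359]
t=5: π = [0.2460, 0.1886, 0.1513, 0.2786, 0.1354]
t=6: π = [0.2459, 0.1885, 0.1513, 0.2787, 0.1356]

π = [0.2459, 0.1885, 0.1513, 0.2787, 0.1356]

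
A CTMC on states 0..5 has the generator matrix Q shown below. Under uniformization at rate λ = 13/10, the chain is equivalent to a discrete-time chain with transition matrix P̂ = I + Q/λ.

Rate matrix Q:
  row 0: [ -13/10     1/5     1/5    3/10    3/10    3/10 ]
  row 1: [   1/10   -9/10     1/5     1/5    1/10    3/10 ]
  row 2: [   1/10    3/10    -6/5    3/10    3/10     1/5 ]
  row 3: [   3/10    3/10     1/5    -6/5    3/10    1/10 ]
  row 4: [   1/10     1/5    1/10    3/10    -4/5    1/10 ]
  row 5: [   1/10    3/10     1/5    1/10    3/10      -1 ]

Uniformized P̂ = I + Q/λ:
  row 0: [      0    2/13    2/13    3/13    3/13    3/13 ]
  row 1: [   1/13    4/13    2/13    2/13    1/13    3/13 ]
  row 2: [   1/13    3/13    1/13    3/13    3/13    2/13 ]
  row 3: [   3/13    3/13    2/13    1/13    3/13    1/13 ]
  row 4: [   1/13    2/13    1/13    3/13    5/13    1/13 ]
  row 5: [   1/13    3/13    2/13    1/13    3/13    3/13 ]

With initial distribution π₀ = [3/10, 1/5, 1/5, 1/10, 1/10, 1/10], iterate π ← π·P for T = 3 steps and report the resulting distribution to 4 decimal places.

t=0: π = [0.3000, 0.2000, 0.2000, 0.1000, 0.1000, 0.1000]
t=1: π = [0.0692, 0.2154, 0.1308, 0.1846, 0.2154, 0.1846]
t=2: π = [0.1000, 0.2254, 0.1272, 0.1574, 0.2308, 0.1592]
t=3: π = [0.0934, 0.2227, 0.1263, 0.1647, 0.2316, 0.1613]

π = [0.0934, 0.2227, 0.1263, 0.1647, 0.2316, 0.1613]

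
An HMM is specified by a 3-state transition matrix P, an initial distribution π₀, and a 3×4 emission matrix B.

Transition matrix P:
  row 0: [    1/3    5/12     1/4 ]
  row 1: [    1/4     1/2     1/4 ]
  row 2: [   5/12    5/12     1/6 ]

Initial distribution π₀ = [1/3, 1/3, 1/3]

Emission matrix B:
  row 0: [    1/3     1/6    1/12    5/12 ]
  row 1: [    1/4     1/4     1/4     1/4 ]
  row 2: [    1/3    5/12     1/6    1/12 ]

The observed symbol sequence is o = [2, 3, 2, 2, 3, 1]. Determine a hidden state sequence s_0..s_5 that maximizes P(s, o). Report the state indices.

t=0: δ = [2.778e-02, 8.333e-02, 5.556e-02]  (obs o_0=2)
t=1: δ = [9.645e-03, 1.042e-02, 1.736e-03]  ψ = [2, 1, 1]  (obs o_1=3)
t=2: δ = [2.679e-04, 1.302e-03, 4.340e-04]  ψ = [0, 1, 1]  (obs o_2=2)
t=3: δ = [2.713e-05, 1.628e-04, 5.425e-05]  ψ = [1, 1, 1]  (obs o_3=2)
t=4: δ = [1.695e-05, 2.035e-05, 3.391e-06]  ψ = [1, 1, 1]  (obs o_4=3)
t=5: δ = [9.419e-07, 2.543e-06, 2.119e-06]  ψ = [0, 1, 1]  (obs o_5=1)
backtrack: best end state = 1; path = [1, 1, 1, 1, 1, 1]

path = [1, 1, 1, 1, 1, 1]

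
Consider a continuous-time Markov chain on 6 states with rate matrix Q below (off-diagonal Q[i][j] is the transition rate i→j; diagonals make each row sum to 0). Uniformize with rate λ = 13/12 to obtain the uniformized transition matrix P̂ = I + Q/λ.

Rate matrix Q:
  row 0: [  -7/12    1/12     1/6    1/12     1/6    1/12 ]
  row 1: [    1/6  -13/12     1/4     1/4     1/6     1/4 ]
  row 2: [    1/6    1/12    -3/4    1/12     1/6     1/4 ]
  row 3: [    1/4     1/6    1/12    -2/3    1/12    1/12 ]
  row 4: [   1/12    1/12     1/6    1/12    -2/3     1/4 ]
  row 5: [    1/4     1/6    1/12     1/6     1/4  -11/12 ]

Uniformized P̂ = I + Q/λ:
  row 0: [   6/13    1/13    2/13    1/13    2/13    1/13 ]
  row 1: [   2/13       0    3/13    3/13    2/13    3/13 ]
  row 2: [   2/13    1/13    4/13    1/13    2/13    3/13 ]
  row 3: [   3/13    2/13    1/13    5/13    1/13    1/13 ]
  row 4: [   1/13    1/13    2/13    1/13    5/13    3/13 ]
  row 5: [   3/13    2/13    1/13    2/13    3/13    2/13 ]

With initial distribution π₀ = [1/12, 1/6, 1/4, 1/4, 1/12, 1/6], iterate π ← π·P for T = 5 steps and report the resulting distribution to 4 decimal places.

π = [0.2346, 0.0935, 0.1621, 0.1500, 0.2005, 0.1592]

t=0: π = [0.0833, 0.1667, 0.2500, 0.2500, 0.0833, 0.1667]
t=1: π = [0.2051, 0.0962, 0.1731, 0.1923, 0.1667, 0.1667]
t=2: π = [0.2318, 0.0971, 0.1603, 0.1637, 0.1903, 0.1568]
t=3: π = [0.2352, 0.0941, 0.1613, 0.1543, 0.1972, 0.1579]
t=4: π = [0.2350, 0.0937, 0.1619, 0.1510, 0.1996, 0.1587]
t=5: π = [0.2346, 0.0935, 0.1621, 0.1500, 0.2005, 0.1592]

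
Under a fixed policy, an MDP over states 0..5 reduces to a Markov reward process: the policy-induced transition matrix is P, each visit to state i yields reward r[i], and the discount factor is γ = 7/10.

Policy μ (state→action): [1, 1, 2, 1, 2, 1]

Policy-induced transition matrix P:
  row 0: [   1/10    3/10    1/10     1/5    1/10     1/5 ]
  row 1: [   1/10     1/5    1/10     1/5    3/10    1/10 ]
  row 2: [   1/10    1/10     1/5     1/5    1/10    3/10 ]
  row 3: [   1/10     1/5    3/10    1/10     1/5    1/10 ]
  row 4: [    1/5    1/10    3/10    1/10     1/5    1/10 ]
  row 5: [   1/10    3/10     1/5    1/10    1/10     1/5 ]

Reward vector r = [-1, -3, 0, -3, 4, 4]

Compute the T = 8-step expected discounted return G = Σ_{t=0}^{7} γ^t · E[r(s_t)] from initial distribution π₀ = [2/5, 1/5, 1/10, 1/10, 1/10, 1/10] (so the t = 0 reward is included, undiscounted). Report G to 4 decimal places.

t=0: π = [0.4000, 0.2000, 0.1000, 0.1000, 0.1000, 0.1000], E[r] = -0.5000, γ^t·E[r] = -0.500000, running G = -0.500000
t=1: π = [0.1100, 0.2300, 0.1600, 0.1700, 0.1600, 0.1700], E[r] = 0.0100, γ^t·E[r] = 0.007000, running G = -0.493000
t=2: π = [0.1160, 0.1960, 0.1990, 0.1500, 0.1790, 0.1600], E[r] = 0.2020, γ^t·E[r] = 0.098980, running G = -0.394020
t=3: π = [0.1179, 0.1898, 0.2017, 0.1511, 0.1721, 0.1674], E[r] = 0.2174, γ^t·E[r] = 0.074568, running G = -0.319452
t=4: π = [0.1172, 0.1912, 0.2016, 0.1509, 0.1703, 0.1689], E[r] = 0.2131, γ^t·E[r] = 0.051170, running G = -0.268282
t=5: π = [0.1170, 0.1914, 0.2013, 0.1510, 0.1704, 0.1689], E[r] = 0.2128, γ^t·E[r] = 0.035766, running G = -0.232516
t=6: π = [0.1170, 0.1914, 0.2013, 0.1510, 0.1704, 0.1689], E[r] = 0.2128, γ^t·E[r] = 0.025040, running G = -0.207476
t=7: π = [0.1170, 0.1914, 0.2013, 0.1510, 0.1704, 0.1688], E[r] = 0.2129, γ^t·E[r] = 0.017530, running G = -0.189945

G = -0.1899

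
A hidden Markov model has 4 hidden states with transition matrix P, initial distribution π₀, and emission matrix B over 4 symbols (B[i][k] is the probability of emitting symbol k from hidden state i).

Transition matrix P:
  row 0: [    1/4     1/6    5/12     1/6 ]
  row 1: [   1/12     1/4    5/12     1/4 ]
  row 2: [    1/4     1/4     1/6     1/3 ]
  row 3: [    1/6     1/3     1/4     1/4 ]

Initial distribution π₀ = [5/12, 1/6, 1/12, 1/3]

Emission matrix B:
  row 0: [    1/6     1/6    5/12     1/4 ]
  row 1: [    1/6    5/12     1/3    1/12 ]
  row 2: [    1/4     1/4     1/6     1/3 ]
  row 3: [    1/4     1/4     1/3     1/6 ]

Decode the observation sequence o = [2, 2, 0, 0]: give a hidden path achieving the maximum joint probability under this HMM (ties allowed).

path = [0, 0, 2, 3]

t=0: δ = [1.736e-01, 5.556e-02, 1.389e-02, 1.111e-01]  (obs o_0=2)
t=1: δ = [1.808e-02, 1.235e-02, 1.206e-02, 9.645e-03]  ψ = [0, 3, 0, 0]  (obs o_1=2)
t=2: δ = [7.535e-04, 5.358e-04, 1.884e-03, 1.005e-03]  ψ = [0, 3, 0, 2]  (obs o_2=0)
t=3: δ = [7.849e-05, 7.849e-05, 7.849e-05, 1.570e-04]  ψ = [2, 2, 0, 2]  (obs o_3=0)
backtrack: best end state = 3; path = [0, 0, 2, 3]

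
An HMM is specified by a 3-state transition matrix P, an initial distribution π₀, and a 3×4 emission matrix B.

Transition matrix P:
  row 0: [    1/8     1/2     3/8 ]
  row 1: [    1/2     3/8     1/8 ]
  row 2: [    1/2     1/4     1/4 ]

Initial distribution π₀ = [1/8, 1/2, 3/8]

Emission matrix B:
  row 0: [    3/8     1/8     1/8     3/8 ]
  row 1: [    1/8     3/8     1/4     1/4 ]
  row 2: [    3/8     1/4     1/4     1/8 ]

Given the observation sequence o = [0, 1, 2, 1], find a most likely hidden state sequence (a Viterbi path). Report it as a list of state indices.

t=0: δ = [4.688e-02, 6.250e-02, 1.406e-01]  (obs o_0=0)
t=1: δ = [8.789e-03, 1.318e-02, 8.789e-03]  ψ = [2, 2, 2]  (obs o_1=1)
t=2: δ = [8.240e-04, 1.236e-03, 8.240e-04]  ψ = [1, 1, 0]  (obs o_2=2)
t=3: δ = [7.725e-05, 1.738e-04, 7.725e-05]  ψ = [1, 1, 0]  (obs o_3=1)
backtrack: best end state = 1; path = [2, 1, 1, 1]

path = [2, 1, 1, 1]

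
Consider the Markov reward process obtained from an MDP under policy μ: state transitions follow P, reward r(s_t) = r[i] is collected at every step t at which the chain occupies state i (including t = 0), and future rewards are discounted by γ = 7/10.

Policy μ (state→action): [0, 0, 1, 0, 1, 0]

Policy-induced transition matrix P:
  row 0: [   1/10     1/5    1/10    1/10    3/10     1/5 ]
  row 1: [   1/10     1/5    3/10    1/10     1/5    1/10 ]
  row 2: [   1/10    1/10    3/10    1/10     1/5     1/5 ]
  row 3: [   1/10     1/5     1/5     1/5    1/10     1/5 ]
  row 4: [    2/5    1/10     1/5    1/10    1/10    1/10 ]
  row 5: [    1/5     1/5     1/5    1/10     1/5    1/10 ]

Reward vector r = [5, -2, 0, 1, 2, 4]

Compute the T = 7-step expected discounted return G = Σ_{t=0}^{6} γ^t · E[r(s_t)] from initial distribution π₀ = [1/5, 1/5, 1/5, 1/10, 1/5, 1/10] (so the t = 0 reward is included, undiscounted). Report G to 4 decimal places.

G = 4.8428

t=0: π = [0.2000, 0.2000, 0.2000, 0.1000, 0.2000, 0.1000], E[r] = 1.5000, γ^t·E[r] = 1.500000, running G = 1.500000
t=1: π = [0.1700, 0.1600, 0.2200, 0.1100, 0.1900, 0.1500], E[r] = 1.6200, γ^t·E[r] = 1.134000, running G = 2.634000
t=2: π = [0.1720, 0.1590, 0.2210, 0.1110, 0.1870, 0.1500], E[r] = 1.6270, γ^t·E[r] = 0.797230, running G = 3.431230
t=3: π = [0.1711, 0.1592, 0.2208, 0.1111, 0.1874, 0.1504], E[r] = 1.6246, γ^t·E[r] = 0.557238, running G = 3.988468
t=4: π = [0.1713, 0.1592, 0.2209, 0.1111, 0.1873, 0.1503], E[r] = 1.6248, γ^t·E[r] = 0.390107, running G = 4.378575
t=5: π = [0.1712, 0.1592, 0.2209, 0.1111, 0.1873, 0.1503], E[r] = 1.6247, γ^t·E[r] = 0.273057, running G = 4.651632
t=6: π = [0.1712, 0.1592, 0.2209, 0.1111, 0.1873, 0.1503], E[r] = 1.6247, γ^t·E[r] = 0.191142, running G = 4.842775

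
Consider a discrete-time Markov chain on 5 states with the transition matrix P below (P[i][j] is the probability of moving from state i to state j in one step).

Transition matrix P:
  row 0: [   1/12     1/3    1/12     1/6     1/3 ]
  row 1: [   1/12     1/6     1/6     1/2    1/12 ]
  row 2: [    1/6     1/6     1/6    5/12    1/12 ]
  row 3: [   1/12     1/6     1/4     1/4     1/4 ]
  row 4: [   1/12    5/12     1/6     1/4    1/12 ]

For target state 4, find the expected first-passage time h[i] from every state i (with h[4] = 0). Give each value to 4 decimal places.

First-step conditioning: h[4] = 0; for i ≠ 4, h[i] = 1 + Σ_k P[i][k]·h[k].
  h[0] = 1 + 1/12·h[0] + 1/3·h[1] + 1/12·h[2] + 1/6·h[3]
  h[1] = 1 + 1/12·h[0] + 1/6·h[1] + 1/6·h[2] + 1/2·h[3]
  h[2] = 1 + 1/6·h[0] + 1/6·h[1] + 1/6·h[2] + 5/12·h[3]
  h[3] = 1 + 1/12·h[0] + 1/6·h[1] + 1/4·h[2] + 1/4·h[3]
Solving the 4×4 linear system over states ≠ 4 gives exactly h = [2613/553, 939/158, 3267/553, 2847/553, 0] (h[4] = 0 is the target).

h = [4.7251, 5.9430, 5.9078, 5.1483, 0.0000]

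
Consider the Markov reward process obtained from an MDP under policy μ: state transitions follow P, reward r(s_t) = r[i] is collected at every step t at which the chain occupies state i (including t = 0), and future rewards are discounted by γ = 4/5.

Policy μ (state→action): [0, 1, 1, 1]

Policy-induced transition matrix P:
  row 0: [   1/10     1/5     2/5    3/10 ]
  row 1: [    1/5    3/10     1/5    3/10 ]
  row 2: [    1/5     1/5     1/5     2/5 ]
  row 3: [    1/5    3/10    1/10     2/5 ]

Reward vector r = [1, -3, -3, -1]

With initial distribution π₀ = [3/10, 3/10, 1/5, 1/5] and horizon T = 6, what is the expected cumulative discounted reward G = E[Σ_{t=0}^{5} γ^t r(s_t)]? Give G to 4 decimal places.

G = -5.6560

t=0: π = [0.3000, 0.3000, 0.2000, 0.2000], E[r] = -1.4000, γ^t·E[r] = -1.400000, running G = -1.400000
t=1: π = [0.1700, 0.2500, 0.2400, 0.3400], E[r] = -1.6400, γ^t·E[r] = -1.312000, running G = -2.712000
t=2: π = [0.1830, 0.2590, 0.2000, 0.3580], E[r] = -1.5520, γ^t·E[r] = -0.993280, running G = -3.705280
t=3: π = [0.1817, 0.2617, 0.2008, 0.3558], E[r] = -1.5616, γ^t·E[r] = -0.799539, running G = -4.504819
t=4: π = [0.1818, 0.2618, 0.2008, 0.3557], E[r] = -1.5614, γ^t·E[r] = -0.639533, running G = -5.144352
t=5: π = [0.1818, 0.2617, 0.2008, 0.3556], E[r] = -1.5614, γ^t·E[r] = -0.511655, running G = -5.656008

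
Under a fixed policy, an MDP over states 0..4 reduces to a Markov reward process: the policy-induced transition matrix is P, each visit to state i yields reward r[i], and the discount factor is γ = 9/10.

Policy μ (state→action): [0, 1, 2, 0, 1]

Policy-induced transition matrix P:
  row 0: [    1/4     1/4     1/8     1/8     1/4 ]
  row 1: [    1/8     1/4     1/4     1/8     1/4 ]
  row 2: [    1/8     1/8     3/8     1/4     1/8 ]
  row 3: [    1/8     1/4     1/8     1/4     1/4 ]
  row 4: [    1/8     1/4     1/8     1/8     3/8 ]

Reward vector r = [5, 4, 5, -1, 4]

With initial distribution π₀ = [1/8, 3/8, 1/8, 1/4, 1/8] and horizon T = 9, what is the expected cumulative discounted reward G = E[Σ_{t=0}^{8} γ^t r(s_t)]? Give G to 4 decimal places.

t=0: π = [0.1250, 0.3750, 0.1250, 0.2500, 0.1250], E[r] = 3.0000, γ^t·E[r] = 3.000000, running G = 3.000000
t=1: π = [0.1406, 0.2344, 0.2031, 0.1719, 0.2500], E[r] = 3.4844, γ^t·E[r] = 3.135938, running G = 6.135938
t=2: π = [0.1426, 0.2246, 0.2051, 0.1719, 0.2559], E[r] = 3.4883, γ^t·E[r] = 2.825508, running G = 8.961445
t=3: π = [0.1428, 0.2244, 0.2043, 0.1721, 0.2563], E[r] = 3.4866, γ^t·E[r] = 2.541711, running G = 11.503156
t=4: π = [0.1429, 0.2245, 0.2041, 0.1721, 0.2565], E[r] = 3.4867, γ^t·E[r] = 2.287620, running G = 13.790777
t=5: π = [0.1429, 0.2245, 0.2041, 0.1720, 0.2565], E[r] = 3.4868, γ^t·E[r] = 2.058937, running G = 15.849714
t=6: π = [0.1429, 0.2245, 0.2041, 0.1720, 0.2566], E[r] = 3.4869, γ^t·E[r] = 1.853065, running G = 17.702779
t=7: π = [0.1429, 0.2245, 0.2041, 0.1720, 0.2566], E[r] = 3.4869, γ^t·E[r] = 1.667763, running G = 19.370542
t=8: π = [0.1429, 0.2245, 0.2041, 0.1720, 0.2566], E[r] = 3.4869, γ^t·E[r] = 1.500988, running G = 20.871529

G = 20.8715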